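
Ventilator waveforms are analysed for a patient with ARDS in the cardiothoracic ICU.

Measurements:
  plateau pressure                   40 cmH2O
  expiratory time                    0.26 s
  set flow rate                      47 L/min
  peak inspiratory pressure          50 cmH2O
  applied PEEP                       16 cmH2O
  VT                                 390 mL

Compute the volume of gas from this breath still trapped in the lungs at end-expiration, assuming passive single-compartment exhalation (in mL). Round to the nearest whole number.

111

Flow: 47 L/min ÷ 60 = 0.7833 L/s.
R = (PIP − Pplat)/V̇ = (50 − 40) / 0.7833 = 10.0/0.7833 = 12.767 cmH2O·s/L.
C = Vt/(Pplat − PEEP) = 390.0 / (40 − 16) = 390.0/24.0 = 16.25 mL/cmH2O.
τ = R × C = 12.767 × 0.01625 L/cmH2O = 0.2075 s.
Fraction remaining = e^(−Te/τ) = e^(−0.26/0.2075) = 0.2856.
Trapped volume = 390.0 × 0.2856 = 111.38 mL.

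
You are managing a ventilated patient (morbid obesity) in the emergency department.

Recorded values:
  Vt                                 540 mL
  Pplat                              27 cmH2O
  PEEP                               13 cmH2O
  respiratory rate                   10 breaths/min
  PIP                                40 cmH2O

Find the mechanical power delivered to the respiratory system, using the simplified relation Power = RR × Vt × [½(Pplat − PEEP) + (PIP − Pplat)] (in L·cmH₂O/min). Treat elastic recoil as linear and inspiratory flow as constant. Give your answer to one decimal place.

108.0

Per-breath work = Vt × [½(Pplat−PEEP) + (PIP−Pplat)] = 0.540 × [0.5×14.0 + 13.0] = 0.540 × 20.0 = 10.8 L·cmH2O.
Power = 10 × 10.8 = 108.0 L·cmH2O/min.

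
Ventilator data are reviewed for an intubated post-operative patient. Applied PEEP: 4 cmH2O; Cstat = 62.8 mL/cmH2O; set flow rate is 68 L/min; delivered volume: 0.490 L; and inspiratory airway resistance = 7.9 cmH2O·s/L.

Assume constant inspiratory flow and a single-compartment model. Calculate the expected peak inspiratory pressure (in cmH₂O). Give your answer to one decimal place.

Flow: 68 L/min ÷ 60 = 1.1333 L/s.
Equation of motion (constant flow): PIP = Vt/C + R·V̇ + PEEP.
PIP = 490/62.8 + 7.9×1.1333 + 4 = 7.803 + 8.953 + 4 = 20.756 cmH2O.

20.8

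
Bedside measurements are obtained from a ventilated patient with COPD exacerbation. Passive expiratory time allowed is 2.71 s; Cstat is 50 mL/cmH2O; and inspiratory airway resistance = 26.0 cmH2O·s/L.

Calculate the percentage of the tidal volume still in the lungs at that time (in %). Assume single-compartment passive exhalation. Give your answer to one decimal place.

12.4

τ = R × C = 26.0 × 50 mL/cmH2O = 26.0 × 0.050 L/cmH2O = 1.3 s.
Passive exhalation: V(t)/V₀ = e^(−t/τ) = e^(−2.71/1.3) = 0.1244.
Fraction remaining = 0.1244 → 12.44%.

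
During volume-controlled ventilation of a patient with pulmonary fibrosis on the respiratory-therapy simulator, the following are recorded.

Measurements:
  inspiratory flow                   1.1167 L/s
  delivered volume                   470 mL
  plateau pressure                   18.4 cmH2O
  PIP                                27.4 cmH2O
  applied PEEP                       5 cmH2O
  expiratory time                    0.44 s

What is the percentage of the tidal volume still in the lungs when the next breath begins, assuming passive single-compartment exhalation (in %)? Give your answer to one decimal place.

R = (PIP − Pplat)/V̇ = (27.4 − 18.4) / 1.1167 = 9.0/1.1167 = 8.059 cmH2O·s/L.
C = Vt/(Pplat − PEEP) = 470.0 / (18.4 − 5) = 470.0/13.4 = 35.075 mL/cmH2O.
τ = R × C = 8.059 × 0.03508 L/cmH2O = 0.2827 s.
Fraction remaining at end-expiration = e^(−Te/τ) = e^(−0.44/0.2827) = 0.2109 → 21.09%.

21.1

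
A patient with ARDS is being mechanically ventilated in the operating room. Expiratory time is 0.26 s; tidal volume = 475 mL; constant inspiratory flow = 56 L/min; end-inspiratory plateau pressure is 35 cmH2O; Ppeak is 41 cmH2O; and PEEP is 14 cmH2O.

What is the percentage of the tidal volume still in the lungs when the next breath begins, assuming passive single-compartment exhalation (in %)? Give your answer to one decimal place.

16.7

Flow: 56 L/min ÷ 60 = 0.9333 L/s.
R = (PIP − Pplat)/V̇ = (41 − 35) / 0.9333 = 6.0/0.9333 = 6.429 cmH2O·s/L.
C = Vt/(Pplat − PEEP) = 475.0 / (35 − 14) = 475.0/21.0 = 22.619 mL/cmH2O.
τ = R × C = 6.429 × 0.02262 L/cmH2O = 0.1454 s.
Fraction remaining at end-expiration = e^(−Te/τ) = e^(−0.26/0.1454) = 0.1673 → 16.73%.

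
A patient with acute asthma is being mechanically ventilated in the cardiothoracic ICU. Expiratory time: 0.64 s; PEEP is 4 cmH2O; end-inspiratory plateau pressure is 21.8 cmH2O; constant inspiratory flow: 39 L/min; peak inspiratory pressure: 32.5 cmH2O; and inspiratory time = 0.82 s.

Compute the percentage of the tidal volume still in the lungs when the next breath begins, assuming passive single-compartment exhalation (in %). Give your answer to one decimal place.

27.3

Flow: 39 L/min ÷ 60 = 0.65 L/s.
Vt = flow × Ti = 0.65 L/s × 0.82 s × 1000 mL/L = 533.0 mL.
R = (PIP − Pplat)/V̇ = (32.5 − 21.8) / 0.65 = 10.7/0.65 = 16.462 cmH2O·s/L.
C = Vt/(Pplat − PEEP) = 533.0 / (21.8 − 4) = 533.0/17.8 = 29.944 mL/cmH2O.
τ = R × C = 16.462 × 0.02994 L/cmH2O = 0.4929 s.
Fraction remaining at end-expiration = e^(−Te/τ) = e^(−0.64/0.4929) = 0.273 → 27.3%.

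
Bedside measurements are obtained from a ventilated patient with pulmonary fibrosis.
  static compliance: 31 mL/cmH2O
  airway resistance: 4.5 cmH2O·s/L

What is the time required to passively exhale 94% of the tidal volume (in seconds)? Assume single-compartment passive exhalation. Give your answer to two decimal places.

0.39

τ = R × C = 4.5 × 31 mL/cmH2O = 4.5 × 0.031 L/cmH2O = 0.1395 s.
Exhaled fraction f = 1 − e^(−t/τ) → t = −τ·ln(1 − f) = −0.1395·ln(0.06) = 0.3925 s.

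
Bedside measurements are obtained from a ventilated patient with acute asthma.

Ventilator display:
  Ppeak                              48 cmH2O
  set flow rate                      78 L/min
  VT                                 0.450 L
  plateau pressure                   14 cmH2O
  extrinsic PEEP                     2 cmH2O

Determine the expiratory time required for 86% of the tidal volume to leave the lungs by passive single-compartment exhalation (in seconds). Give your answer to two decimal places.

1.93

Flow: 78 L/min ÷ 60 = 1.3 L/s.
R = (PIP − Pplat)/V̇ = (48 − 14) / 1.3 = 34.0/1.3 = 26.154 cmH2O·s/L.
C = Vt/(Pplat − PEEP) = 450.0 / (14 − 2) = 450.0/12.0 = 37.5 mL/cmH2O.
τ = R × C = 26.154 × 0.0375 L/cmH2O = 0.9808 s.
t = −τ·ln(1 − 0.86) = −0.9808·ln(0.14) = 1.928 s.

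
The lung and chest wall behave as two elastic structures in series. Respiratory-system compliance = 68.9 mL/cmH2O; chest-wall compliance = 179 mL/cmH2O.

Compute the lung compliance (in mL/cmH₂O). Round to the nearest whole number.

1/CL = 1/Crs − 1/Ccw.
1/CL = 1/68.9 − 1/179 = 0.008927.
CL = 112.02 mL/cmH2O.

112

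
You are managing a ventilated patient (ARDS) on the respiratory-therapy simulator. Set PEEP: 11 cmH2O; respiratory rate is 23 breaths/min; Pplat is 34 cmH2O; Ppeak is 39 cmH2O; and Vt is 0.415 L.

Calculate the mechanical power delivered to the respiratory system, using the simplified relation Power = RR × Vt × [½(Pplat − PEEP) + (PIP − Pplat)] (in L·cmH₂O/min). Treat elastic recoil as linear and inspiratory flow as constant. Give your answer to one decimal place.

157.5

Per-breath work = Vt × [½(Pplat−PEEP) + (PIP−Pplat)] = 0.415 × [0.5×23.0 + 5.0] = 0.415 × 16.5 = 6.848 L·cmH2O.
Power = 23 × 6.848 = 157.5 L·cmH2O/min.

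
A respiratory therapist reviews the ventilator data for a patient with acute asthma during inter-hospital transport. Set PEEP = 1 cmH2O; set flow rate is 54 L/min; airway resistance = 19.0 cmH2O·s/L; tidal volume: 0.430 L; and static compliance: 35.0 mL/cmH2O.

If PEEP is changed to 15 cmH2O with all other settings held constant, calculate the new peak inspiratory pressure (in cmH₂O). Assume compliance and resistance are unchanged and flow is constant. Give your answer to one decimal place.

Flow: 54 L/min ÷ 60 = 0.9 L/s.
PIP = Vt/C + R·V̇ + PEEP (constant-flow equation of motion).
Only the baseline term changes: ΔPIP = ΔPEEP = 15 − 1 = 14.0 cmH2O.
Original PIP = 430/35.0 + 19.0×0.9 + 1 = 30.386 cmH2O; new PIP = 30.386 + (14.0) = 44.386 cmH2O.

44.4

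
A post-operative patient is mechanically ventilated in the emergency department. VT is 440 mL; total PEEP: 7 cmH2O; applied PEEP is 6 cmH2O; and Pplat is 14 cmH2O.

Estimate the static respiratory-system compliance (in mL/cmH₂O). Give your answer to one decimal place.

End-expiratory occlusion gives total PEEP = 7 cmH2O (intrinsic PEEP = 7 − 6 = 1). Use total PEEP for the elastic gradient.
Cstat = Vt / (Pplat − PEEPtotal) = 440 / (14 − 7) = 440 / 7.0 = 62.857 mL/cmH2O.

62.9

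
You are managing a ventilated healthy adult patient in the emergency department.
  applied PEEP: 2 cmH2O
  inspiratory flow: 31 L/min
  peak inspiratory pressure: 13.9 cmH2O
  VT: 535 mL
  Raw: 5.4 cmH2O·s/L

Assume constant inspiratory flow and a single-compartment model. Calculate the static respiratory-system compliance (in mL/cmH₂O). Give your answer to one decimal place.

Flow: 31 L/min ÷ 60 = 0.5167 L/s.
Equation of motion (constant flow): PIP = Vt/C + R·V̇ + PEEP.
Vt/C = PIP − R·V̇ − PEEP = 13.9 − 5.4×0.5167 − 2 = 13.9 − 2.79 − 2 = 9.11 cmH2O.
C = Vt / 9.11 = 535 / 9.11 = 58.727 mL/cmH2O.

58.7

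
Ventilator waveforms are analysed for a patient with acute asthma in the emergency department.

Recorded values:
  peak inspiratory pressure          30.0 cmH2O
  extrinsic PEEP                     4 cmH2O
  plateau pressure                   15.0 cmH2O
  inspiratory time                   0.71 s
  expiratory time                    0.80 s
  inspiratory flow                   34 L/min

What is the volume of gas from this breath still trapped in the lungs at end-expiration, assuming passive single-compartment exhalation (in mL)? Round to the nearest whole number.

Flow: 34 L/min ÷ 60 = 0.5667 L/s.
Vt = flow × Ti = 0.5667 L/s × 0.71 s × 1000 mL/L = 402.36 mL.
R = (PIP − Pplat)/V̇ = (30.0 − 15.0) / 0.5667 = 15.0/0.5667 = 26.469 cmH2O·s/L.
C = Vt/(Pplat − PEEP) = 402.36 / (15.0 − 4) = 402.36/11.0 = 36.578 mL/cmH2O.
τ = R × C = 26.469 × 0.03658 L/cmH2O = 0.9682 s.
Fraction remaining = e^(−Te/τ) = e^(−0.80/0.9682) = 0.4377.
Trapped volume = 402.36 × 0.4377 = 176.11 mL.

176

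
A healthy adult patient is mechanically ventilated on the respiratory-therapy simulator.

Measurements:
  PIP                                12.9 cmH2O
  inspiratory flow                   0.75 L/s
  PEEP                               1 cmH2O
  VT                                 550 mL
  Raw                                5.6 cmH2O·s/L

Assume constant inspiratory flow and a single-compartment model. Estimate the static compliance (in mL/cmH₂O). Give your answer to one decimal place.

71.4

Equation of motion (constant flow): PIP = Vt/C + R·V̇ + PEEP.
Vt/C = PIP − R·V̇ − PEEP = 12.9 − 5.6×0.75 − 1 = 12.9 − 4.2 − 1 = 7.7 cmH2O.
C = Vt / 7.7 = 550 / 7.7 = 71.429 mL/cmH2O.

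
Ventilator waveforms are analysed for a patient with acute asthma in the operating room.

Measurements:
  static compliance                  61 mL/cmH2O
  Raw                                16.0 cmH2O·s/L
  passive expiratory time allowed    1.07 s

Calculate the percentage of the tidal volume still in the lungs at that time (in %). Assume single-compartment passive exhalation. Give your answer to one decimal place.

τ = R × C = 16.0 × 61 mL/cmH2O = 16.0 × 0.061 L/cmH2O = 0.976 s.
Passive exhalation: V(t)/V₀ = e^(−t/τ) = e^(−1.07/0.976) = 0.3341.
Fraction remaining = 0.3341 → 33.41%.

33.4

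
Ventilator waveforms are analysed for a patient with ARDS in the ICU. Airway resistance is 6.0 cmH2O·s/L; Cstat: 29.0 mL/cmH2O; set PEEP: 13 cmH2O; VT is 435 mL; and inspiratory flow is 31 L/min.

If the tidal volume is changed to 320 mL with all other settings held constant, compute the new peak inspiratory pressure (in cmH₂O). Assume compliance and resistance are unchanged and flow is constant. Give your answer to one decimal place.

27.1

Flow: 31 L/min ÷ 60 = 0.5167 L/s.
PIP = Vt/C + R·V̇ + PEEP (constant-flow equation of motion).
Only the elastic term changes: ΔPIP = ΔVt / C = (320 − 435) / 29.0 = -3.966 cmH2O.
Original PIP = 435/29.0 + 6.0×0.5167 + 13 = 31.1 cmH2O; new PIP = 31.1 + (-3.966) = 27.134 cmH2O.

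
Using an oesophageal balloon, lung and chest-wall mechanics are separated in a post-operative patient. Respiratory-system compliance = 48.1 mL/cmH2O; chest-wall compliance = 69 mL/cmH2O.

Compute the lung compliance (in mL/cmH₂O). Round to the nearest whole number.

1/CL = 1/Crs − 1/Ccw.
1/CL = 1/48.1 − 1/69 = 0.006297.
CL = 158.81 mL/cmH2O.

159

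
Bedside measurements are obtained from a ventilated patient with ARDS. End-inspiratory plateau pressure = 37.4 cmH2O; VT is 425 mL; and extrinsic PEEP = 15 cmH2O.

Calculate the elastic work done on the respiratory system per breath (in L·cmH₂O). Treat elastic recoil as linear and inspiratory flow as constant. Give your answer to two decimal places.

4.76

Elastic work ≈ ½ × (Pplat − PEEP) × Vt = 0.5 × (37.4 − 15) × 0.425 L = 0.5 × 22.4 × 0.425 = 4.76 L·cmH2O.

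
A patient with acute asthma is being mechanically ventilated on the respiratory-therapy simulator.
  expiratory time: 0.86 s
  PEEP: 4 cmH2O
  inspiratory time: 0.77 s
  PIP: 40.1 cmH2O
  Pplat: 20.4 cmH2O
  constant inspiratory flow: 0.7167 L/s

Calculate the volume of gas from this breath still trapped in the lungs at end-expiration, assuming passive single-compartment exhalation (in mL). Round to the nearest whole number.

Vt = flow × Ti = 0.7167 L/s × 0.77 s × 1000 mL/L = 551.86 mL.
R = (PIP − Pplat)/V̇ = (40.1 − 20.4) / 0.7167 = 19.7/0.7167 = 27.487 cmH2O·s/L.
C = Vt/(Pplat − PEEP) = 551.86 / (20.4 − 4) = 551.86/16.4 = 33.65 mL/cmH2O.
τ = R × C = 27.487 × 0.03365 L/cmH2O = 0.9249 s.
Fraction remaining = e^(−Te/τ) = e^(−0.86/0.9249) = 0.3946.
Trapped volume = 551.86 × 0.3946 = 217.76 mL.

218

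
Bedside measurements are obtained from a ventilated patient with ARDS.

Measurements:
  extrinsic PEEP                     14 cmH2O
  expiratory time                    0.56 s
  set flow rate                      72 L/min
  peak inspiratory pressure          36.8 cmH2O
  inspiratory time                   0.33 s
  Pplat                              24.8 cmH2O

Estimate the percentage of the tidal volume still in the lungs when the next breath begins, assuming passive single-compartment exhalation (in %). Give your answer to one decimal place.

21.7

Flow: 72 L/min ÷ 60 = 1.2 L/s.
Vt = flow × Ti = 1.2 L/s × 0.33 s × 1000 mL/L = 396.0 mL.
R = (PIP − Pplat)/V̇ = (36.8 − 24.8) / 1.2 = 12.0/1.2 = 10.0 cmH2O·s/L.
C = Vt/(Pplat − PEEP) = 396.0 / (24.8 − 14) = 396.0/10.8 = 36.667 mL/cmH2O.
τ = R × C = 10.0 × 0.03667 L/cmH2O = 0.3667 s.
Fraction remaining at end-expiration = e^(−Te/τ) = e^(−0.56/0.3667) = 0.2172 → 21.72%.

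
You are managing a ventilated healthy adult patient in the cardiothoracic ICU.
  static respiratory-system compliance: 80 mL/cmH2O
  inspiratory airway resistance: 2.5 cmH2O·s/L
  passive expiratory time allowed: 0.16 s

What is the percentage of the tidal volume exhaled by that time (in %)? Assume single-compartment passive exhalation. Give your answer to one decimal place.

τ = R × C = 2.5 × 80 mL/cmH2O = 2.5 × 0.080 L/cmH2O = 0.2 s.
Passive exhalation: V(t)/V₀ = e^(−t/τ) = e^(−0.16/0.2) = 0.4493.
Fraction exhaled = 1 − 0.4493 = 0.5507 → 55.07%.

55.1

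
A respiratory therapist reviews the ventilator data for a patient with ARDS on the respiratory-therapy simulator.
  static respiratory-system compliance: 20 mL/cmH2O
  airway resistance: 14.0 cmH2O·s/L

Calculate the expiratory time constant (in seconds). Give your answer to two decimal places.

τ = R × C = 14.0 × 20 mL/cmH2O = 14.0 × 0.020 L/cmH2O = 0.28 s.

0.28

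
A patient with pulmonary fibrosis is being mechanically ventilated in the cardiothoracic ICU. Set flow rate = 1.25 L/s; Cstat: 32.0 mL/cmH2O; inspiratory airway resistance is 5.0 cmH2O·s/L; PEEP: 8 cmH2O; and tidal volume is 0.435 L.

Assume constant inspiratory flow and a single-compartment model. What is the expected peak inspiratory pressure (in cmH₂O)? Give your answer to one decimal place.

Equation of motion (constant flow): PIP = Vt/C + R·V̇ + PEEP.
PIP = 435/32.0 + 5.0×1.25 + 8 = 13.594 + 6.25 + 8 = 27.844 cmH2O.

27.8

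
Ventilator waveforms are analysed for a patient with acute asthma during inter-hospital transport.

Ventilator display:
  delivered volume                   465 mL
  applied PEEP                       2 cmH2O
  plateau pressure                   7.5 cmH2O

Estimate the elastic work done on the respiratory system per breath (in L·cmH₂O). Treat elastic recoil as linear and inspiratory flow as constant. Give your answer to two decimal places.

1.28

Elastic work ≈ ½ × (Pplat − PEEP) × Vt = 0.5 × (7.5 − 2) × 0.465 L = 0.5 × 5.5 × 0.465 = 1.279 L·cmH2O.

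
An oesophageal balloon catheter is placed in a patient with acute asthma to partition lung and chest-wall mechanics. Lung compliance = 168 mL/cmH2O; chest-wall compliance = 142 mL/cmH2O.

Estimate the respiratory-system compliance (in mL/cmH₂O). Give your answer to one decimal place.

Lung and chest wall are elastances in series: 1/Crs = 1/CL + 1/Ccw.
1/Crs = 1/168 + 1/142 = 0.01299.
Crs = 76.982 mL/cmH2O.

77.0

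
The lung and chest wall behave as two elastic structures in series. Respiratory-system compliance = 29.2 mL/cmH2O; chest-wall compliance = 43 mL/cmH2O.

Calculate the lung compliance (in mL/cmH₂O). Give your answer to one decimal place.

91.0

1/CL = 1/Crs − 1/Ccw.
1/CL = 1/29.2 − 1/43 = 0.01099.
CL = 90.992 mL/cmH2O.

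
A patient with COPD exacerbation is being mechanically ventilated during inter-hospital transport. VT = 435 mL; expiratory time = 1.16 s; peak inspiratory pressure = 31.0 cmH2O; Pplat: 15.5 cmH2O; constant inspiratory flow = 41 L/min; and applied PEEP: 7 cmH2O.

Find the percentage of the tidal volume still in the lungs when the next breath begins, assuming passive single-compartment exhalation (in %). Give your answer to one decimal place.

Flow: 41 L/min ÷ 60 = 0.6833 L/s.
R = (PIP − Pplat)/V̇ = (31.0 − 15.5) / 0.6833 = 15.5/0.6833 = 22.684 cmH2O·s/L.
C = Vt/(Pplat − PEEP) = 435.0 / (15.5 − 7) = 435.0/8.5 = 51.176 mL/cmH2O.
τ = R × C = 22.684 × 0.05118 L/cmH2O = 1.161 s.
Fraction remaining at end-expiration = e^(−Te/τ) = e^(−1.16/1.161) = 0.3682 → 36.82%.

36.8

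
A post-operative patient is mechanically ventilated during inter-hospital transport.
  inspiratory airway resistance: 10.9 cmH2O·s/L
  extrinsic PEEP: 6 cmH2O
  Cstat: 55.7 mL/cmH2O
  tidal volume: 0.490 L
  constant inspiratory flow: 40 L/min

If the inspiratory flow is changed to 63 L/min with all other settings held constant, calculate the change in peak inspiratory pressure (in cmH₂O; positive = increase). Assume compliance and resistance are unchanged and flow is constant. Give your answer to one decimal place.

4.2

Flow: 40 L/min ÷ 60 = 0.6667 L/s.
New flow: 63 L/min ÷ 60 = 1.05 L/s.
PIP = Vt/C + R·V̇ + PEEP (constant-flow equation of motion).
Only the resistive term changes: ΔPIP = R × ΔV̇ = 10.9 × (1.05 − 0.6667) = 10.9 × 0.3833 = 4.178 cmH2O.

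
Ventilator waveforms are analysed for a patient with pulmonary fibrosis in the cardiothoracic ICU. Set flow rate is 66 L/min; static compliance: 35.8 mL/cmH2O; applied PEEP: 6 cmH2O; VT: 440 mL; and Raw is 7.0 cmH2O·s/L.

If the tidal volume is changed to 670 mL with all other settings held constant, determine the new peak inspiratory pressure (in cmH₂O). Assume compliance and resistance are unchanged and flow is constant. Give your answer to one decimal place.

Flow: 66 L/min ÷ 60 = 1.1 L/s.
PIP = Vt/C + R·V̇ + PEEP (constant-flow equation of motion).
Only the elastic term changes: ΔPIP = ΔVt / C = (670 − 440) / 35.8 = 6.425 cmH2O.
Original PIP = 440/35.8 + 7.0×1.1 + 6 = 25.991 cmH2O; new PIP = 25.991 + (6.425) = 32.416 cmH2O.

32.4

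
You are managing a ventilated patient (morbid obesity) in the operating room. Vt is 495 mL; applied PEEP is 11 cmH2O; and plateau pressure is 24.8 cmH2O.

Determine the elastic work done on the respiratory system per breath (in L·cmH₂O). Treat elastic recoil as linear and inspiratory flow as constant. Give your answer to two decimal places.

3.42

Elastic work ≈ ½ × (Pplat − PEEP) × Vt = 0.5 × (24.8 − 11) × 0.495 L = 0.5 × 13.8 × 0.495 = 3.416 L·cmH2O.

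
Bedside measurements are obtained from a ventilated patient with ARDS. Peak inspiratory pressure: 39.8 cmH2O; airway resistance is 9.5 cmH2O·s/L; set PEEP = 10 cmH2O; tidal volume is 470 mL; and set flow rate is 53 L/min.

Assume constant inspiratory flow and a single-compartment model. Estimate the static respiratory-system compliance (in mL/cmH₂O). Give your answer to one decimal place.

22.0

Flow: 53 L/min ÷ 60 = 0.8833 L/s.
Equation of motion (constant flow): PIP = Vt/C + R·V̇ + PEEP.
Vt/C = PIP − R·V̇ − PEEP = 39.8 − 9.5×0.8833 − 10 = 39.8 − 8.391 − 10 = 21.409 cmH2O.
C = Vt / 21.409 = 470 / 21.409 = 21.953 mL/cmH2O.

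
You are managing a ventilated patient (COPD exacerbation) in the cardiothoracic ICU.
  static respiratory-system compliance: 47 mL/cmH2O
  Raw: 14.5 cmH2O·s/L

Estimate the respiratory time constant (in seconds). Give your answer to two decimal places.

0.68

τ = R × C = 14.5 × 47 mL/cmH2O = 14.5 × 0.047 L/cmH2O = 0.6815 s.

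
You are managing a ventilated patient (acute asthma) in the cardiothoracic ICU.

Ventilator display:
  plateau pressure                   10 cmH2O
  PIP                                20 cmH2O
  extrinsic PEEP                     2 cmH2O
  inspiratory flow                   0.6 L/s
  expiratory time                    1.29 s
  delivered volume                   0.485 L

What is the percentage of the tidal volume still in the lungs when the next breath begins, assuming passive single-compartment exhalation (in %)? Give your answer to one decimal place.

27.9

R = (PIP − Pplat)/V̇ = (20 − 10) / 0.6 = 10.0/0.6 = 16.667 cmH2O·s/L.
C = Vt/(Pplat − PEEP) = 485.0 / (10 − 2) = 485.0/8.0 = 60.625 mL/cmH2O.
τ = R × C = 16.667 × 0.06063 L/cmH2O = 1.011 s.
Fraction remaining at end-expiration = e^(−Te/τ) = e^(−1.29/1.011) = 0.2792 → 27.92%.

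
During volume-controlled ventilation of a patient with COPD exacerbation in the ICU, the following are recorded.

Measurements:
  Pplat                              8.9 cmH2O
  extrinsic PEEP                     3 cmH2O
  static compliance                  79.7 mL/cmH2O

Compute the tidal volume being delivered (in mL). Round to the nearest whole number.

470

Vt = Cstat × (Pplat − PEEP) = 79.7 × (8.9 − 3) = 79.7 × 5.9 = 470.23 mL.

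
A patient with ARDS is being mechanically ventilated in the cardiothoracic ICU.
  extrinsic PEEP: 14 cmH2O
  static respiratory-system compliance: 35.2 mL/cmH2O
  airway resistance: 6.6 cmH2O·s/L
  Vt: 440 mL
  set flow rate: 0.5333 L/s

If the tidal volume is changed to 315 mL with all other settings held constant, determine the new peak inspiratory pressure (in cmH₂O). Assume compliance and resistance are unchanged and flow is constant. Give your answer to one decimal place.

26.5

PIP = Vt/C + R·V̇ + PEEP (constant-flow equation of motion).
Only the elastic term changes: ΔPIP = ΔVt / C = (315 − 440) / 35.2 = -3.551 cmH2O.
Original PIP = 440/35.2 + 6.6×0.5333 + 14 = 30.02 cmH2O; new PIP = 30.02 + (-3.551) = 26.469 cmH2O.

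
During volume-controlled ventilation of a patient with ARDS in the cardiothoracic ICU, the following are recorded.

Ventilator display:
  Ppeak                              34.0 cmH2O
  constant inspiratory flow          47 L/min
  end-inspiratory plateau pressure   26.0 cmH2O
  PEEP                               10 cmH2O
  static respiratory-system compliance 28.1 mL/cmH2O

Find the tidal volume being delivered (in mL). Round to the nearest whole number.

450

Vt = Cstat × (Pplat − PEEP) = 28.1 × (26.0 − 10) = 28.1 × 16.0 = 449.6 mL.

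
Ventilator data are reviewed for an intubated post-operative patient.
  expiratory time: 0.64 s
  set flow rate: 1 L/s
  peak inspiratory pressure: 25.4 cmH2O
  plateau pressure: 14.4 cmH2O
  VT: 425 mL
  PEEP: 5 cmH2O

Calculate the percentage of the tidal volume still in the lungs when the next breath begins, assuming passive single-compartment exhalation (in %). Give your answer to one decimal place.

R = (PIP − Pplat)/V̇ = (25.4 − 14.4) / 1 = 11.0/1 = 11.0 cmH2O·s/L.
C = Vt/(Pplat − PEEP) = 425.0 / (14.4 − 5) = 425.0/9.4 = 45.213 mL/cmH2O.
τ = R × C = 11.0 × 0.04521 L/cmH2O = 0.4973 s.
Fraction remaining at end-expiration = e^(−Te/τ) = e^(−0.64/0.4973) = 0.2761 → 27.61%.

27.6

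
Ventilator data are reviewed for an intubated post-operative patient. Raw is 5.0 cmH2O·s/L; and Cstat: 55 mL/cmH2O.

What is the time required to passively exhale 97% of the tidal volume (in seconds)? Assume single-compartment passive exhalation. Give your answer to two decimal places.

τ = R × C = 5.0 × 55 mL/cmH2O = 5.0 × 0.055 L/cmH2O = 0.275 s.
Exhaled fraction f = 1 − e^(−t/τ) → t = −τ·ln(1 − f) = −0.275·ln(0.03) = 0.9643 s.

0.96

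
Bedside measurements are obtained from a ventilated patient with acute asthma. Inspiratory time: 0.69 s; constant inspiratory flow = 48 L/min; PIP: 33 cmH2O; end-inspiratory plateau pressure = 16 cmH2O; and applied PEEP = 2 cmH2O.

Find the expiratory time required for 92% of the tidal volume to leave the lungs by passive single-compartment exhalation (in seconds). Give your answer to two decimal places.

2.12

Flow: 48 L/min ÷ 60 = 0.8 L/s.
Vt = flow × Ti = 0.8 L/s × 0.69 s × 1000 mL/L = 552.0 mL.
R = (PIP − Pplat)/V̇ = (33 − 16) / 0.8 = 17.0/0.8 = 21.25 cmH2O·s/L.
C = Vt/(Pplat − PEEP) = 552.0 / (16 − 2) = 552.0/14.0 = 39.429 mL/cmH2O.
τ = R × C = 21.25 × 0.03943 L/cmH2O = 0.8379 s.
t = −τ·ln(1 − 0.92) = −0.8379·ln(0.08) = 2.116 s.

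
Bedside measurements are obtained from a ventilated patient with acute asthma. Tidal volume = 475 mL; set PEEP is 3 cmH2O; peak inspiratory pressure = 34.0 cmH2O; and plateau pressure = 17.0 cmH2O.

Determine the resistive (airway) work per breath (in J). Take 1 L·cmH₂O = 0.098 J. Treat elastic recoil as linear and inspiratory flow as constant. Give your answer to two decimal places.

With constant inspiratory flow the resistive pressure is constant at PIP − Pplat = 34.0 − 17.0 = 17.0 cmH2O, so resistive work = 17.0 × 0.475 = 8.075 L·cmH2O.
× 0.098 J/(L·cmH2O) → 0.7914 J.

0.79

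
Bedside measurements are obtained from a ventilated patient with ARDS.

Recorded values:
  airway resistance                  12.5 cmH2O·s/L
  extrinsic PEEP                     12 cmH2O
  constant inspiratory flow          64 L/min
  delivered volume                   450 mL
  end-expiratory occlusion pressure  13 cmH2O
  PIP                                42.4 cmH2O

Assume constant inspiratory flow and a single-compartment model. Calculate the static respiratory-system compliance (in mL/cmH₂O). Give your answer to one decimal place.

Flow: 64 L/min ÷ 60 = 1.0667 L/s.
Total PEEP = 13 cmH2O (set 12 + intrinsic 1); this is the baseline alveolar pressure.
Equation of motion (constant flow): PIP = Vt/C + R·V̇ + PEEP.
Vt/C = PIP − R·V̇ − PEEP = 42.4 − 12.5×1.0667 − 13 = 42.4 − 13.334 − 13 = 16.066 cmH2O.
C = Vt / 16.066 = 450 / 16.066 = 28.009 mL/cmH2O.

28.0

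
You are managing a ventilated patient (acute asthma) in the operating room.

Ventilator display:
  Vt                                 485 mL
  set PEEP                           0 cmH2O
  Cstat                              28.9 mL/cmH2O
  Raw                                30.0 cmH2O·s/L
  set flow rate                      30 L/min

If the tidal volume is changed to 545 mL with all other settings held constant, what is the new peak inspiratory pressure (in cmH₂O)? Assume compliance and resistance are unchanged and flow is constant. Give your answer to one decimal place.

Flow: 30 L/min ÷ 60 = 0.5 L/s.
PIP = Vt/C + R·V̇ + PEEP (constant-flow equation of motion).
Only the elastic term changes: ΔPIP = ΔVt / C = (545 − 485) / 28.9 = 2.076 cmH2O.
Original PIP = 485/28.9 + 30.0×0.5 + 0 = 31.782 cmH2O; new PIP = 31.782 + (2.076) = 33.858 cmH2O.

33.9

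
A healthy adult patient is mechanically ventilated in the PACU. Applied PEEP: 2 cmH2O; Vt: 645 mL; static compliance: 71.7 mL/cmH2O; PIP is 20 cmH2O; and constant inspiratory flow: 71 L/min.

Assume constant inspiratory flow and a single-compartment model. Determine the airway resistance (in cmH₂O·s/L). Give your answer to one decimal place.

Flow: 71 L/min ÷ 60 = 1.1833 L/s.
Equation of motion (constant flow): PIP = Vt/C + R·V̇ + PEEP.
R·V̇ = PIP − Vt/C − PEEP = 20 − 645/71.7 − 2 = 20 − 8.996 − 2 = 9.004 cmH2O.
R = 9.004 / 1.1833 = 7.609 cmH2O·s/L.

7.6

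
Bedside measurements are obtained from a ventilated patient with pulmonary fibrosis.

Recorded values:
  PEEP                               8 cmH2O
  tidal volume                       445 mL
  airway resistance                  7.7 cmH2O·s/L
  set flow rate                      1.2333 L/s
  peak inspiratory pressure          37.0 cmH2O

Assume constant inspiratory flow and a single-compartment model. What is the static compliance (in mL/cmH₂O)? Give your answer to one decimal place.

Equation of motion (constant flow): PIP = Vt/C + R·V̇ + PEEP.
Vt/C = PIP − R·V̇ − PEEP = 37.0 − 7.7×1.2333 − 8 = 37.0 − 9.496 − 8 = 19.504 cmH2O.
C = Vt / 19.504 = 445 / 19.504 = 22.816 mL/cmH2O.

22.8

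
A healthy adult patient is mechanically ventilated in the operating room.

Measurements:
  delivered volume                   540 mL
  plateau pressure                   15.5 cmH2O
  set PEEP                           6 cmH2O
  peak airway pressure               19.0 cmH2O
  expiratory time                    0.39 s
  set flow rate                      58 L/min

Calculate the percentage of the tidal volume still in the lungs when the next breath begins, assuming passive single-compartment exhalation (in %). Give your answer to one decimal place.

Flow: 58 L/min ÷ 60 = 0.9667 L/s.
R = (PIP − Pplat)/V̇ = (19.0 − 15.5) / 0.9667 = 3.5/0.9667 = 3.621 cmH2O·s/L.
C = Vt/(Pplat − PEEP) = 540.0 / (15.5 − 6) = 540.0/9.5 = 56.842 mL/cmH2O.
τ = R × C = 3.621 × 0.05684 L/cmH2O = 0.2058 s.
Fraction remaining at end-expiration = e^(−Te/τ) = e^(−0.39/0.2058) = 0.1503 → 15.03%.

15.0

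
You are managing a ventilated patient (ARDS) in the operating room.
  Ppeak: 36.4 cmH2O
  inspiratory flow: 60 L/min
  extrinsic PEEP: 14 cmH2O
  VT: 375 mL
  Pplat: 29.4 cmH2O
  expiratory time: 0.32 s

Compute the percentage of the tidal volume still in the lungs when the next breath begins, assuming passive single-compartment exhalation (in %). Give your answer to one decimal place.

15.3

Flow: 60 L/min ÷ 60 = 1 L/s.
R = (PIP − Pplat)/V̇ = (36.4 − 29.4) / 1 = 7.0/1 = 7.0 cmH2O·s/L.
C = Vt/(Pplat − PEEP) = 375.0 / (29.4 − 14) = 375.0/15.4 = 24.351 mL/cmH2O.
τ = R × C = 7.0 × 0.02435 L/cmH2O = 0.1705 s.
Fraction remaining at end-expiration = e^(−Te/τ) = e^(−0.32/0.1705) = 0.1531 → 15.31%.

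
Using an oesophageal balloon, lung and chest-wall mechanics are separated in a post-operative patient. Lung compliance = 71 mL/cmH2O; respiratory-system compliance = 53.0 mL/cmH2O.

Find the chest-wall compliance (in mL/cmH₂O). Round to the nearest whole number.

209

1/Ccw = 1/Crs − 1/CL.
1/Ccw = 1/53.0 − 1/71 = 0.004783.
Ccw = 209.07 mL/cmH2O.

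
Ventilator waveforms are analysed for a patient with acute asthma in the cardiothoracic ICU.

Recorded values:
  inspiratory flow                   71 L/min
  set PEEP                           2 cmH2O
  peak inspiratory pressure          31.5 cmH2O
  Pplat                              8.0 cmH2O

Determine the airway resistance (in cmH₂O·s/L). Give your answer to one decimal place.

19.9

Flow: 71 L/min ÷ 60 = 1.1833 L/s.
Raw = (PIP − Pplat) / flow = (31.5 − 8.0) / 1.1833 = 23.5 / 1.1833 = 19.86 cmH2O·s/L.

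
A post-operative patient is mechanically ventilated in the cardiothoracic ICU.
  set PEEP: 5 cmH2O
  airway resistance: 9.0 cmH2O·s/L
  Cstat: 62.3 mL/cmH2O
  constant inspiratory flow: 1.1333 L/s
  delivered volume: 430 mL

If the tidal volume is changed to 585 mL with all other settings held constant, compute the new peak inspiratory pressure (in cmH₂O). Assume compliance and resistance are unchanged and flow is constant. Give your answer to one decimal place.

PIP = Vt/C + R·V̇ + PEEP (constant-flow equation of motion).
Only the elastic term changes: ΔPIP = ΔVt / C = (585 − 430) / 62.3 = 2.488 cmH2O.
Original PIP = 430/62.3 + 9.0×1.1333 + 5 = 22.102 cmH2O; new PIP = 22.102 + (2.488) = 24.59 cmH2O.

24.6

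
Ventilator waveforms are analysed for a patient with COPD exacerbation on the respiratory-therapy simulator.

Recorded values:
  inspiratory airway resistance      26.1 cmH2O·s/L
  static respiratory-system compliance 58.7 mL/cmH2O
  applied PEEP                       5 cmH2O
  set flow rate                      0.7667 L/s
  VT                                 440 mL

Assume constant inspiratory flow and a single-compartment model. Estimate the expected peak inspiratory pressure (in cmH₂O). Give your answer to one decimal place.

Equation of motion (constant flow): PIP = Vt/C + R·V̇ + PEEP.
PIP = 440/58.7 + 26.1×0.7667 + 5 = 7.496 + 20.011 + 5 = 32.507 cmH2O.

32.5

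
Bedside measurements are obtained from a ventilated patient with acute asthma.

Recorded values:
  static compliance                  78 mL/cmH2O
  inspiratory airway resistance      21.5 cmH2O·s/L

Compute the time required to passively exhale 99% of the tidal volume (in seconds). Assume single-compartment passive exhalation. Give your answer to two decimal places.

7.72

τ = R × C = 21.5 × 78 mL/cmH2O = 21.5 × 0.078 L/cmH2O = 1.677 s.
Exhaled fraction f = 1 − e^(−t/τ) → t = −τ·ln(1 − f) = −1.677·ln(0.01) = 7.723 s.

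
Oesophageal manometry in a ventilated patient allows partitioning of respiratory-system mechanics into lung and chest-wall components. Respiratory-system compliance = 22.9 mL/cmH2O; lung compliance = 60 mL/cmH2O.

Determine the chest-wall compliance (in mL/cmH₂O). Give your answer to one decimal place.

37.0

1/Ccw = 1/Crs − 1/CL.
1/Ccw = 1/22.9 − 1/60 = 0.027.
Ccw = 37.037 mL/cmH2O.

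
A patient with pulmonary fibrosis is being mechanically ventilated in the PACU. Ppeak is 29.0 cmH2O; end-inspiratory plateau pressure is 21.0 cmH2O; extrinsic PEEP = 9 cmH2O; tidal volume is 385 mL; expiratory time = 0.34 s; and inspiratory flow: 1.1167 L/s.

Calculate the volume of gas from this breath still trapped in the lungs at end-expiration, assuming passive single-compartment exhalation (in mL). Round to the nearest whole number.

88

R = (PIP − Pplat)/V̇ = (29.0 − 21.0) / 1.1167 = 8.0/1.1167 = 7.164 cmH2O·s/L.
C = Vt/(Pplat − PEEP) = 385.0 / (21.0 − 9) = 385.0/12.0 = 32.083 mL/cmH2O.
τ = R × C = 7.164 × 0.03208 L/cmH2O = 0.2298 s.
Fraction remaining = e^(−Te/τ) = e^(−0.34/0.2298) = 0.2277.
Trapped volume = 385.0 × 0.2277 = 87.665 mL.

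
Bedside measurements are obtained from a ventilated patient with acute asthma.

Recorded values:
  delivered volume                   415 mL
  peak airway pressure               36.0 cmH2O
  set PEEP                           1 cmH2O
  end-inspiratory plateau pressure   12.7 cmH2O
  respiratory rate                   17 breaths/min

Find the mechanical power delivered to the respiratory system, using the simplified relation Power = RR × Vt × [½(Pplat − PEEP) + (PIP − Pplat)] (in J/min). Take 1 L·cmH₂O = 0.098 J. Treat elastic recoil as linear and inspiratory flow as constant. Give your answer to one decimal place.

Per-breath work = Vt × [½(Pplat−PEEP) + (PIP−Pplat)] = 0.415 × [0.5×11.7 + 23.3] = 0.415 × 29.15 = 12.097 L·cmH2O.
Power = 17 × 12.097 = 205.65 L·cmH2O/min.
× 0.098 J/(L·cmH2O) → 20.154 J/min.

20.2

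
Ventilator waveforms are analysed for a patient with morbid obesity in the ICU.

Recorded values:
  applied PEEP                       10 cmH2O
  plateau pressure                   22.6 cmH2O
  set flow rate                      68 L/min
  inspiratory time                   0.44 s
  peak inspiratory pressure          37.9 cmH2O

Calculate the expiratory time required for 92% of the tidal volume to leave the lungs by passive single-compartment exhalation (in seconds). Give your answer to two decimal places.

Flow: 68 L/min ÷ 60 = 1.1333 L/s.
Vt = flow × Ti = 1.1333 L/s × 0.44 s × 1000 mL/L = 498.65 mL.
R = (PIP − Pplat)/V̇ = (37.9 − 22.6) / 1.1333 = 15.3/1.1333 = 13.5 cmH2O·s/L.
C = Vt/(Pplat − PEEP) = 498.65 / (22.6 − 10) = 498.65/12.6 = 39.575 mL/cmH2O.
τ = R × C = 13.5 × 0.03958 L/cmH2O = 0.5343 s.
t = −τ·ln(1 − 0.92) = −0.5343·ln(0.08) = 1.349 s.

1.35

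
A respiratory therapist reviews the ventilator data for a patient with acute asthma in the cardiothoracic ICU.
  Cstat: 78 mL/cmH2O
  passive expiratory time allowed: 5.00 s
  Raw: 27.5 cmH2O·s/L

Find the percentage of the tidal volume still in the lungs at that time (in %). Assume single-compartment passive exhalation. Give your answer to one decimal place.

τ = R × C = 27.5 × 78 mL/cmH2O = 27.5 × 0.078 L/cmH2O = 2.145 s.
Passive exhalation: V(t)/V₀ = e^(−t/τ) = e^(−5.00/2.145) = 0.0972.
Fraction remaining = 0.0972 → 9.72%.

9.7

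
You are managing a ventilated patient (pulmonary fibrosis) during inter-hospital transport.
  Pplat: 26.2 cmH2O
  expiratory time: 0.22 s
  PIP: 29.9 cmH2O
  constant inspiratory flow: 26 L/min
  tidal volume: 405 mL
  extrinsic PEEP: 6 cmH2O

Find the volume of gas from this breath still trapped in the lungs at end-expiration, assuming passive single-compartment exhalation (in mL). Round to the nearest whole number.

112

Flow: 26 L/min ÷ 60 = 0.4333 L/s.
R = (PIP − Pplat)/V̇ = (29.9 − 26.2) / 0.4333 = 3.7/0.4333 = 8.539 cmH2O·s/L.
C = Vt/(Pplat − PEEP) = 405.0 / (26.2 − 6) = 405.0/20.2 = 20.05 mL/cmH2O.
τ = R × C = 8.539 × 0.02005 L/cmH2O = 0.1712 s.
Fraction remaining = e^(−Te/τ) = e^(−0.22/0.1712) = 0.2766.
Trapped volume = 405.0 × 0.2766 = 112.02 mL.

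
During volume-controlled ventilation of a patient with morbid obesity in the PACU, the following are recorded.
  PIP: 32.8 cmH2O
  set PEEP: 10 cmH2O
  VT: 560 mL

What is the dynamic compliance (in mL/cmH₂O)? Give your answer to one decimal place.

24.6

Dynamic compliance = Vt / (PIP − PEEP) = 560 / (32.8 − 10) = 560 / 22.8 = 24.561 mL/cmH2O.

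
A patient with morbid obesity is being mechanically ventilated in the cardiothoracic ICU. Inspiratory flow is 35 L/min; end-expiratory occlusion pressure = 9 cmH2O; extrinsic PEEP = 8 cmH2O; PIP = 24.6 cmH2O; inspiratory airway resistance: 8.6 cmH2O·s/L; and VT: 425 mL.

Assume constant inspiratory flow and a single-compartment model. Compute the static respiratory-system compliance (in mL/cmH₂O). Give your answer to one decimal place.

Flow: 35 L/min ÷ 60 = 0.5833 L/s.
Total PEEP = 9 cmH2O (set 8 + intrinsic 1); this is the baseline alveolar pressure.
Equation of motion (constant flow): PIP = Vt/C + R·V̇ + PEEP.
Vt/C = PIP − R·V̇ − PEEP = 24.6 − 8.6×0.5833 − 9 = 24.6 − 5.016 − 9 = 10.584 cmH2O.
C = Vt / 10.584 = 425 / 10.584 = 40.155 mL/cmH2O.

40.2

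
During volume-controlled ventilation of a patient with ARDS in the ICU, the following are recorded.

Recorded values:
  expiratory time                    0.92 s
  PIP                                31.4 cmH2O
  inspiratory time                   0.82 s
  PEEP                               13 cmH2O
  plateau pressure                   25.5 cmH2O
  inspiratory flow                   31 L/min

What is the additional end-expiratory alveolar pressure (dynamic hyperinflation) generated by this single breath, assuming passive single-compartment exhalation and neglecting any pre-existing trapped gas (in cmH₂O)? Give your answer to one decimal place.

1.2

Flow: 31 L/min ÷ 60 = 0.5167 L/s.
Vt = flow × Ti = 0.5167 L/s × 0.82 s × 1000 mL/L = 423.69 mL.
R = (PIP − Pplat)/V̇ = (31.4 − 25.5) / 0.5167 = 5.9/0.5167 = 11.419 cmH2O·s/L.
C = Vt/(Pplat − PEEP) = 423.69 / (25.5 − 13) = 423.69/12.5 = 33.895 mL/cmH2O.
τ = R × C = 11.419 × 0.0339 L/cmH2O = 0.3871 s.
Fraction remaining = e^(−Te/τ) = e^(−0.92/0.3871) = 0.09286; trapped volume = 423.69 × 0.09286 = 39.344 mL.
Additional alveolar pressure from trapping ≈ V_trapped / C = 39.344 / 33.895 = 1.161 cmH2O.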